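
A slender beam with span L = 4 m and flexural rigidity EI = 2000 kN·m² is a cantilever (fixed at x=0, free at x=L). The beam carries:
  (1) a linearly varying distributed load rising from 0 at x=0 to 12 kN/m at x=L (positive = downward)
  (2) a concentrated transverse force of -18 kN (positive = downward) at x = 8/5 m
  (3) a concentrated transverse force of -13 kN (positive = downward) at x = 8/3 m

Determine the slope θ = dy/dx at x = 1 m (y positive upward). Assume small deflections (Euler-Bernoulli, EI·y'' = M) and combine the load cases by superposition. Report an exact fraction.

Load 1 — triangular load w₀=12 kN/m (0→w₀ over full span):
  θ_1 = (w₀Lx²/4-w₀L²x/3-w₀x⁴/(24L))/EI = (12·4·1²/4-12·4²·1/3-12·1⁴/(24·4))/2000 = -417/16000 rad
Load 2 — point force P=-18 kN at a=8/5 m (b=L-a=12/5):
  θ_2 = -Px(2a-x)/(2EI)  [x≤a] = -(-18)·1·(2·(8/5)-1)/(2·2000) = 99/10000 rad
Load 3 — point force P=-13 kN at a=8/3 m (b=L-a=4/3):
  θ_3 = -Px(2a-x)/(2EI)  [x≤a] = -(-13)·1·(2·(8/3)-1)/(2·2000) = 169/12000 rad
Superposition: θ = Σ θ_i = -499/240000 rad ≈ -0.002079 rad

θ(1) = -499/240000 rad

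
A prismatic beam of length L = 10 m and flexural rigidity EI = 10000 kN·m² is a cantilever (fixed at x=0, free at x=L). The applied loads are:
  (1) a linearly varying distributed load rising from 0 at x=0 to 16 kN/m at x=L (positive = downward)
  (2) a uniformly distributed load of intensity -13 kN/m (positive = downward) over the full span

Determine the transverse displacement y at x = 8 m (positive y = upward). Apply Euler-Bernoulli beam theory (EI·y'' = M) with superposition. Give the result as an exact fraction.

Load 1 — triangular load w₀=16 kN/m (0→w₀ over full span):
  y_1 = (w₀Lx³/12-w₀L²x²/6-w₀x⁵/(120L))/EI = (16·10·8³/12-16·10²·8²/6-16·8⁵/(120·10))/10000 = -50048/46875 m
Load 2 — uniform load w=-13 kN/m over full span:
  y_2 = -wx²(x²-4Lx+6L²)/(24EI) = -(-13)·8²·(8²-4·10·8+6·10²)/(24·10000) = 2236/1875 m
Superposition: y = Σ y_i = 5852/46875 m ≈ 0.124843 m

y(8) = 5852/46875 m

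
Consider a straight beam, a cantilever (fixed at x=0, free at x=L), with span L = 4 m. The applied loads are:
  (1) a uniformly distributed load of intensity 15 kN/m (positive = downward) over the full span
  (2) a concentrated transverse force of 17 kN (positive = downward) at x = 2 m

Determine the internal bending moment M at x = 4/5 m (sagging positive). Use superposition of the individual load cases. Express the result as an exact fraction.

Load 1 — uniform load w=15 kN/m over full span:
  M_1 = -w(L-x)²/2 = -15·(4-(4/5))²/2 = -384/5 kN·m
Load 2 — point force P=17 kN at a=2 m (b=L-a=2):
  M_2 = -P(a-x)  [x≤a] = -17·(2-(4/5)) = -102/5 kN·m
Superposition: M = Σ M_i = -486/5 kN·m ≈ -97.200000 kN·m

M(4/5) = -486/5 kN·m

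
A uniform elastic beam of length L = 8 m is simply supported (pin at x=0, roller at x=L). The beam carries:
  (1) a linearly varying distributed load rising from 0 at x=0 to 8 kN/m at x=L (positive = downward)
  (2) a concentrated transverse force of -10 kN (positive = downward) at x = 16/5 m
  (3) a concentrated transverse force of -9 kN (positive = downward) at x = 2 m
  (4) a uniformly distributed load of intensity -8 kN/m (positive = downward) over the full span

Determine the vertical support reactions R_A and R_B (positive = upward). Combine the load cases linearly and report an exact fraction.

R_A = -409/12 kN, R_B = -203/12 kN

Load 1 — triangular load w₀=8 kN/m (0→w₀ over full span):
  R_A = w₀L/6 = 8·8/6 = 32/3 kN
  R_B = w₀L/3 = 8·8/3 = 64/3 kN
Load 2 — point force P=-10 kN at a=16/5 m (b=L-a=24/5):
  R_A = Pb/L = (-10)·(24/5)/8 = -6 kN
  R_B = Pa/L = (-10)·(16/5)/8 = -4 kN
Load 3 — point force P=-9 kN at a=2 m (b=L-a=6):
  R_A = Pb/L = (-9)·6/8 = -27/4 kN
  R_B = Pa/L = (-9)·2/8 = -9/4 kN
Load 4 — uniform load w=-8 kN/m over full span:
  R_A = wL/2 = (-8)·8/2 = -32 kN
  R_B = wL/2 = (-8)·8/2 = -32 kN
Superposition: R_A = -409/12 kN, R_B = -203/12 kN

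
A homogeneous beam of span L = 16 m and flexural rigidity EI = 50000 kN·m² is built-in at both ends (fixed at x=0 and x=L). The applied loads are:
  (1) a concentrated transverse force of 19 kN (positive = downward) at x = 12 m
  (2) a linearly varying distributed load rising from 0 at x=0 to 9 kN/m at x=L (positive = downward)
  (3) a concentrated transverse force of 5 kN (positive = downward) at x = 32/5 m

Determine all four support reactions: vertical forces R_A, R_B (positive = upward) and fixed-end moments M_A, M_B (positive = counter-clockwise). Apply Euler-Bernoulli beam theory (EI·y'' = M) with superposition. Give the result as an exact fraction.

R_A = 22247/800 kN, M_A = 10257/100 kN·m, R_B = 54553/800 kN, M_B = -16563/100 kN·m

Load 1 — point force P=19 kN at a=12 m (b=L-a=4):
  R_A = Pb²(3a+b)/L³ = 19·4²·(3·12+4)/16³ = 95/32 kN
  M_A = Pab²/L² = 19·12·4²/16² = 57/4 kN·m
  R_B = Pa²(a+3b)/L³ = 19·12²·(12+3·4)/16³ = 513/32 kN
  M_B = -Pa²b/L² = -19·12²·4/16² = -171/4 kN·m
Load 2 — triangular load w₀=9 kN/m (0→w₀ over full span):
  R_A = 3w₀L/20 = 3·9·16/20 = 108/5 kN
  M_A = w₀L²/30 = 9·16²/30 = 384/5 kN·m
  R_B = 7w₀L/20 = 7·9·16/20 = 252/5 kN
  M_B = -w₀L²/20 = -9·16²/20 = -576/5 kN·m
Load 3 — point force P=5 kN at a=32/5 m (b=L-a=48/5):
  R_A = Pb²(3a+b)/L³ = 5·(48/5)²·(3·(32/5)+(48/5))/16³ = 81/25 kN
  M_A = Pab²/L² = 5·(32/5)·(48/5)²/16² = 288/25 kN·m
  R_B = Pa²(a+3b)/L³ = 5·(32/5)²·((32/5)+3·(48/5))/16³ = 44/25 kN
  M_B = -Pa²b/L² = -5·(32/5)²·(48/5)/16² = -192/25 kN·m
Superposition: R_A = 22247/800 kN, M_A = 10257/100 kN·m, R_B = 54553/800 kN, M_B = -16563/100 kN·m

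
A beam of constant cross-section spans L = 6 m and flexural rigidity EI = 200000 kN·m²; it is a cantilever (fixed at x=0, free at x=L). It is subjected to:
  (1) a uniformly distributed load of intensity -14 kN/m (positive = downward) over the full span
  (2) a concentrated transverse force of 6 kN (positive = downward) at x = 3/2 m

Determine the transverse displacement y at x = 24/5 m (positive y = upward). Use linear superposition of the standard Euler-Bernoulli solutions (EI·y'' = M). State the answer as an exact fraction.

Load 1 — uniform load w=-14 kN/m over full span:
  y_1 = -wx²(x²-4Lx+6L²)/(24EI) = -(-14)·(24/5)²·((24/5)²-4·6·(24/5)+6·6²)/(24·200000) = 16254/1953125 m
Load 2 — point force P=6 kN at a=3/2 m (b=L-a=9/2):
  y_2 = -Pa²(3x-a)/(6EI)  [x>a] = -6·(3/2)²·(3·(24/5)-(3/2))/(6·200000) = -1161/8000000 m
Superposition: y = Σ y_i = 8176923/1000000000 m ≈ 0.008177 m

y(24/5) = 8176923/1000000000 m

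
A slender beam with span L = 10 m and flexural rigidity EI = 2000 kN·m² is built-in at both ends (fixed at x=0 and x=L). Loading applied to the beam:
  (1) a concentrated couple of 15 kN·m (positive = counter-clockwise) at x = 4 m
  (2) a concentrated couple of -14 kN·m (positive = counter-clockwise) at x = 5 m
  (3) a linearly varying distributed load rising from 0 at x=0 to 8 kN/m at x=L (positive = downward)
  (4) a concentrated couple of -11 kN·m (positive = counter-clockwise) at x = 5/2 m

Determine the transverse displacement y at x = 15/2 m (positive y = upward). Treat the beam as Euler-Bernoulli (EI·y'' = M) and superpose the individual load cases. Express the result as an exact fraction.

y(15/2) = -697/20480 m

Load 1 — applied couple M₀=15 kN·m at a=4 m (b=L-a=6):
  y_1 = (R_Ax³/6 - M_Ax²/2 - M₀(x-a)²/2)/EI  [x>a] with R_A=54/25, M_A=9/5 = ((54/25)·(15/2)³/6 - (9/5)·(15/2)²/2 - 15·((15/2)-4)²/2)/2000 = 3/640 m
Load 2 — applied couple M₀=-14 kN·m at a=5 m (b=L-a=5):
  y_2 = (R_Ax³/6 - M_Ax²/2 - M₀(x-a)²/2)/EI  [x>a] with R_A=-21/10, M_A=-7/2 = ((-21/10)·(15/2)³/6 - (-7/2)·(15/2)²/2 - (-14)·((15/2)-5)²/2)/2000 = -7/2560 m
Load 3 — triangular load w₀=8 kN/m (0→w₀ over full span):
  y_3 = -w₀x²(L-x)²(x+2L)/(120LEI) = -8·(15/2)²·(10-(15/2))²·((15/2)+2·10)/(120·10·2000) = -33/1024 m
Load 4 — applied couple M₀=-11 kN·m at a=5/2 m (b=L-a=15/2):
  y_4 = (R_Ax³/6 - M_Ax²/2 - M₀(x-a)²/2)/EI  [x>a] with R_A=-99/80, M_A=33/16 = ((-99/80)·(15/2)³/6 - (33/16)·(15/2)²/2 - (-11)·((15/2)-(5/2))²/2)/2000 = -77/20480 m
Superposition: y = Σ y_i = -697/20480 m ≈ -0.034033 m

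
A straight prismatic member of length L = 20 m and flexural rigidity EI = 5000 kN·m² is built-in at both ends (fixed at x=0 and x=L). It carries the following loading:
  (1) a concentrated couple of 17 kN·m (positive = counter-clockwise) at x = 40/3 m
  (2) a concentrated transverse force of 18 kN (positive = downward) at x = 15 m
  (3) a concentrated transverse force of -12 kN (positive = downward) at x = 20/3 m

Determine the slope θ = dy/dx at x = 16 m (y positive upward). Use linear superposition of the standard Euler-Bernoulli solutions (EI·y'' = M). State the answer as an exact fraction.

θ(16) = 1973/225000 rad

Load 1 — applied couple M₀=17 kN·m at a=40/3 m (b=L-a=20/3):
  θ_1 = (R_Ax²/2 - M_Ax - M₀(x-a))/EI  [x>a] with R_A=17/15, M_A=17/3 = ((17/15)·16²/2 - (17/3)·16 - 17·(16-(40/3)))/5000 = 17/9375 rad
Load 2 — point force P=18 kN at a=15 m (b=L-a=5):
  θ_2 = Pa²(L-x)(2bL-(3b+a)(L-x))/(2L³EI)  [x>a] = 18·15²·(20-16)·(2·5·20-(3·5+15)·(20-16))/(2·20³·5000) = 81/5000 rad
Load 3 — point force P=-12 kN at a=20/3 m (b=L-a=40/3):
  θ_3 = Pa²(L-x)(2bL-(3b+a)(L-x))/(2L³EI)  [x>a] = (-12)·(20/3)²·(20-16)·(2·(40/3)·20-(3·(40/3)+(20/3))·(20-16))/(2·20³·5000) = -52/5625 rad
Superposition: θ = Σ θ_i = 1973/225000 rad ≈ 0.008769 rad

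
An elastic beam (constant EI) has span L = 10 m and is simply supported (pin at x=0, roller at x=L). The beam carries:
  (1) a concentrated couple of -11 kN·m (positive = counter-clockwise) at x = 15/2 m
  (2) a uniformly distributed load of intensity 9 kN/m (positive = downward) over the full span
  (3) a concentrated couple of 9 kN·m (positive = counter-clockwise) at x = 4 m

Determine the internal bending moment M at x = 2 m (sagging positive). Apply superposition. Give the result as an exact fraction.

Load 1 — applied couple M₀=-11 kN·m at a=15/2 m (b=L-a=5/2):
  M_1 = M₀x/L  [x≤a] = (-11)·2/10 = -11/5 kN·m
Load 2 — uniform load w=9 kN/m over full span:
  M_2 = wx(L-x)/2 = 9·2·(10-2)/2 = 72 kN·m
Load 3 — applied couple M₀=9 kN·m at a=4 m (b=L-a=6):
  M_3 = M₀x/L  [x≤a] = 9·2/10 = 9/5 kN·m
Superposition: M = Σ M_i = 358/5 kN·m ≈ 71.600000 kN·m

M(2) = 358/5 kN·m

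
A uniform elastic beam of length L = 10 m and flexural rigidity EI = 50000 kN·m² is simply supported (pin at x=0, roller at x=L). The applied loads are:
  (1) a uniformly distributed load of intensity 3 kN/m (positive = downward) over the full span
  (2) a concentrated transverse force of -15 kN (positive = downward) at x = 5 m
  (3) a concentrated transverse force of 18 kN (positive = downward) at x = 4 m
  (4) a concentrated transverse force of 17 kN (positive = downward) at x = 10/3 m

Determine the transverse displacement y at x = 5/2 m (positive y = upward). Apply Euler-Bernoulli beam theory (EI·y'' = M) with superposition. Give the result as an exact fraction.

y(5/2) = -5766509/518400000 m

Load 1 — uniform load w=3 kN/m over full span:
  y_1 = -wx(L³-2Lx²+x³)/(24EI) = -3·(5/2)·(10³-2·10·(5/2)²+(5/2)³)/(24·50000) = -57/10240 m
Load 2 — point force P=-15 kN at a=5 m (b=L-a=5):
  y_2 = -Pbx(L²-b²-x²)/(6LEI)  [x≤a] = -(-15)·5·(5/2)·(10²-5²-(5/2)²)/(6·10·50000) = 11/2560 m
Load 3 — point force P=18 kN at a=4 m (b=L-a=6):
  y_3 = -Pbx(L²-b²-x²)/(6LEI)  [x≤a] = -18·6·(5/2)·(10²-6²-(5/2)²)/(6·10·50000) = -2079/400000 m
Load 4 — point force P=17 kN at a=10/3 m (b=L-a=20/3):
  y_4 = -Pbx(L²-b²-x²)/(6LEI)  [x≤a] = -17·(20/3)·(5/2)·(10²-(20/3)²-(5/2)²)/(6·10·50000) = -1207/259200 m
Superposition: y = Σ y_i = -5766509/518400000 m ≈ -0.011124 m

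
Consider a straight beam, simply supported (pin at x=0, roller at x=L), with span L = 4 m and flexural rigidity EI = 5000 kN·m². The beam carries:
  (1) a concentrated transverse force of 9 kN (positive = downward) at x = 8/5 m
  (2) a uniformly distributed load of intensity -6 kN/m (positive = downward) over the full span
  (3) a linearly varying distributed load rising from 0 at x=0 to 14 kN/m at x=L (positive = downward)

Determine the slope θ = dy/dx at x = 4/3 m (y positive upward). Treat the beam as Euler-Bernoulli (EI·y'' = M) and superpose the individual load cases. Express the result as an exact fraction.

Load 1 — point force P=9 kN at a=8/5 m (b=L-a=12/5):
  θ_1 = -Pb(L²-b²-3x²)/(6LEI)  [x≤a] = -9·(12/5)·(4²-(12/5)²-3·(4/3)²)/(6·4·5000) = -69/78125 rad
Load 2 — uniform load w=-6 kN/m over full span:
  θ_2 = -w(L³-6Lx²+4x³)/(24EI) = -(-6)·(4³-6·4·(4/3)²+4·(4/3)³)/(24·5000) = 26/16875 rad
Load 3 — triangular load w₀=14 kN/m (0→w₀ over full span):
  θ_3 = -w₀(7L⁴-30L²x²+15x⁴)/(360LEI) = -14·(7·4⁴-30·4²·(4/3)²+15·(4/3)⁴)/(360·4·5000) = -1456/759375 rad
Superposition: θ = Σ θ_i = -23917/18984375 rad ≈ -0.001260 rad

θ(4/3) = -23917/18984375 rad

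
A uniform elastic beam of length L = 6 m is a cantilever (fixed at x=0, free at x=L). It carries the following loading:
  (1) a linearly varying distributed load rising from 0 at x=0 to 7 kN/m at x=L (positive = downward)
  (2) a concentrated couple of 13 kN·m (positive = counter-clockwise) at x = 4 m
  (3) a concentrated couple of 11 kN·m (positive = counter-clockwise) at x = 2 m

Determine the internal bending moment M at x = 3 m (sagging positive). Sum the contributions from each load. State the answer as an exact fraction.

M(3) = -53/4 kN·m

Load 1 — triangular load w₀=7 kN/m (0→w₀ over full span):
  M_1 = w₀Lx/2 - w₀L²/3 - w₀x³/(6L) = 7·6·3/2 - 7·6²/3 - 7·3³/(6·6) = -105/4 kN·m
Load 2 — applied couple M₀=13 kN·m at a=4 m (b=L-a=2):
  M_2 = M₀  [x≤a] = 13 = 13 kN·m
Load 3 — applied couple M₀=11 kN·m at a=2 m (b=L-a=4):
  M_3 = 0  [x>a] = 0 kN·m
Superposition: M = Σ M_i = -53/4 kN·m ≈ -13.250000 kN·m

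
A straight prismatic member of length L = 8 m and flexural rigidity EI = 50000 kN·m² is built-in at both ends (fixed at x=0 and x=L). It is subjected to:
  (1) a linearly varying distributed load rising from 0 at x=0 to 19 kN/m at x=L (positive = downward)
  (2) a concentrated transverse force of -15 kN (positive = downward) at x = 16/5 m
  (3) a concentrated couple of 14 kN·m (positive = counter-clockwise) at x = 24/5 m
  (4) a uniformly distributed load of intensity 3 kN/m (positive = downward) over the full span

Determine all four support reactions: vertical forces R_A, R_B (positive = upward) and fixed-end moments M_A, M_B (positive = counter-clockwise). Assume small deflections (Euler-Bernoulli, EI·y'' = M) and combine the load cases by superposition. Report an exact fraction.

Load 1 — triangular load w₀=19 kN/m (0→w₀ over full span):
  R_A = 3w₀L/20 = 3·19·8/20 = 114/5 kN
  M_A = w₀L²/30 = 19·8²/30 = 608/15 kN·m
  R_B = 7w₀L/20 = 7·19·8/20 = 266/5 kN
  M_B = -w₀L²/20 = -19·8²/20 = -304/5 kN·m
Load 2 — point force P=-15 kN at a=16/5 m (b=L-a=24/5):
  R_A = Pb²(3a+b)/L³ = (-15)·(24/5)²·(3·(16/5)+(24/5))/8³ = -243/25 kN
  M_A = Pab²/L² = (-15)·(16/5)·(24/5)²/8² = -432/25 kN·m
  R_B = Pa²(a+3b)/L³ = (-15)·(16/5)²·((16/5)+3·(24/5))/8³ = -132/25 kN
  M_B = -Pa²b/L² = -(-15)·(16/5)²·(24/5)/8² = 288/25 kN·m
Load 3 — applied couple M₀=14 kN·m at a=24/5 m (b=L-a=16/5):
  R_A = 6M₀ab/L³ = 6·14·(24/5)·(16/5)/8³ = 63/25 kN
  M_A = M₀b(2a-b)/L² = 14·(16/5)·(2·(24/5)-(16/5))/8² = 112/25 kN·m
  R_B = -6M₀ab/L³ = -6·14·(24/5)·(16/5)/8³ = -63/25 kN
  M_B = M₀a(2b-a)/L² = 14·(24/5)·(2·(16/5)-(24/5))/8² = 42/25 kN·m
Load 4 — uniform load w=3 kN/m over full span:
  R_A = wL/2 = 3·8/2 = 12 kN
  M_A = wL²/12 = 3·8²/12 = 16 kN·m
  R_B = wL/2 = 3·8/2 = 12 kN
  M_B = -wL²/12 = -3·8²/12 = -16 kN·m
Superposition: R_A = 138/5 kN, M_A = 656/15 kN·m, R_B = 287/5 kN, M_B = -318/5 kN·m

R_A = 138/5 kN, M_A = 656/15 kN·m, R_B = 287/5 kN, M_B = -318/5 kN·m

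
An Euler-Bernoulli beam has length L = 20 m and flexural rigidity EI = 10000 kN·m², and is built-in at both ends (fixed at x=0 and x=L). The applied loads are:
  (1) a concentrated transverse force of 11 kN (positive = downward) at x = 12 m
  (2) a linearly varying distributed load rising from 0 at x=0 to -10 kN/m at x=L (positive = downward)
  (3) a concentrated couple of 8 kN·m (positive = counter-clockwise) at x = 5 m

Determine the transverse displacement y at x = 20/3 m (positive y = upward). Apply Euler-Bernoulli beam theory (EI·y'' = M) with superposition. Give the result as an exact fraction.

Load 1 — point force P=11 kN at a=12 m (b=L-a=8):
  y_1 = -Pb²x²(3aL-(3a+b)x)/(6L³EI)  [x≤a] = -11·8²·(20/3)²·(3·12·20-(3·12+8)·(20/3))/(6·20³·10000) = -1408/50625 m
Load 2 — triangular load w₀=-10 kN/m (0→w₀ over full span):
  y_2 = -w₀x²(L-x)²(x+2L)/(120LEI) = -(-10)·(20/3)²·(20-(20/3))²·((20/3)+2·20)/(120·20·10000) = 112/729 m
Load 3 — applied couple M₀=8 kN·m at a=5 m (b=L-a=15):
  y_3 = (R_Ax³/6 - M_Ax²/2 - M₀(x-a)²/2)/EI  [x>a] with R_A=9/20, M_A=-3/2 = ((9/20)·(20/3)³/6 - (-3/2)·(20/3)²/2 - 8·((20/3)-5)²/2)/10000 = 1/225 m
Superposition: y = Σ y_i = 59353/455625 m ≈ 0.130267 m

y(20/3) = 59353/455625 m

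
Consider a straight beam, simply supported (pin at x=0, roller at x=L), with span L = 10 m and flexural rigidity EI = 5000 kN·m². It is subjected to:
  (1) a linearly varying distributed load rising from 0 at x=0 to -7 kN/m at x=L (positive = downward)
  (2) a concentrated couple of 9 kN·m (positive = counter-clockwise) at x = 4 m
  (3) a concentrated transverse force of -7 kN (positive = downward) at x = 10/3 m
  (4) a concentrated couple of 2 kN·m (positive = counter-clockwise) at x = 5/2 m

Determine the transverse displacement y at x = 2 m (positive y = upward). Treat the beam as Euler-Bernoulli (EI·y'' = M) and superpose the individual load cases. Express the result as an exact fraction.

y(2) = 2798557/40500000 m

Load 1 — triangular load w₀=-7 kN/m (0→w₀ over full span):
  y_1 = -w₀x(7L⁴-10L²x²+3x⁴)/(360LEI) = -(-7)·2·(7·10⁴-10·10²·2²+3·2⁴)/(360·10·5000) = 2408/46875 m
Load 2 — applied couple M₀=9 kN·m at a=4 m (b=L-a=6):
  y_2 = (M₀x³/(6L)+C₁x)/EI  [x≤a] with C₁=M₀(3b²-L²)/(6L)=6/5 = (9·2³/(6·10)+(6/5)·2)/5000 = 9/12500 m
Load 3 — point force P=-7 kN at a=10/3 m (b=L-a=20/3):
  y_3 = -Pbx(L²-b²-x²)/(6LEI)  [x≤a] = -(-7)·(20/3)·2·(10²-(20/3)²-2²)/(6·10·5000) = 812/50625 m
Load 4 — applied couple M₀=2 kN·m at a=5/2 m (b=L-a=15/2):
  y_4 = (M₀x³/(6L)+C₁x)/EI  [x≤a] with C₁=M₀(3b²-L²)/(6L)=55/24 = (2·2³/(6·10)+(55/24)·2)/5000 = 97/100000 m
Superposition: y = Σ y_i = 2798557/40500000 m ≈ 0.069100 m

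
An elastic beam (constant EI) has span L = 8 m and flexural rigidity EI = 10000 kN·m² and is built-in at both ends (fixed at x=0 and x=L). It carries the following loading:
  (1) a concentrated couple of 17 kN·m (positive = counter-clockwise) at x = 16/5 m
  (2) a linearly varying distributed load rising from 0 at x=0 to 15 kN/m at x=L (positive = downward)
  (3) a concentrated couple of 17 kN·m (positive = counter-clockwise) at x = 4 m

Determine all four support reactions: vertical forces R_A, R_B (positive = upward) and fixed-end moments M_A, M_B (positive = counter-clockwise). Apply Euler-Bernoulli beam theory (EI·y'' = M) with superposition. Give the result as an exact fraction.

Load 1 — applied couple M₀=17 kN·m at a=16/5 m (b=L-a=24/5):
  R_A = 6M₀ab/L³ = 6·17·(16/5)·(24/5)/8³ = 153/50 kN
  M_A = M₀b(2a-b)/L² = 17·(24/5)·(2·(16/5)-(24/5))/8² = 51/25 kN·m
  R_B = -6M₀ab/L³ = -6·17·(16/5)·(24/5)/8³ = -153/50 kN
  M_B = M₀a(2b-a)/L² = 17·(16/5)·(2·(24/5)-(16/5))/8² = 136/25 kN·m
Load 2 — triangular load w₀=15 kN/m (0→w₀ over full span):
  R_A = 3w₀L/20 = 3·15·8/20 = 18 kN
  M_A = w₀L²/30 = 15·8²/30 = 32 kN·m
  R_B = 7w₀L/20 = 7·15·8/20 = 42 kN
  M_B = -w₀L²/20 = -15·8²/20 = -48 kN·m
Load 3 — applied couple M₀=17 kN·m at a=4 m (b=L-a=4):
  R_A = 6M₀ab/L³ = 6·17·4·4/8³ = 51/16 kN
  M_A = M₀b(2a-b)/L² = 17·4·(2·4-4)/8² = 17/4 kN·m
  R_B = -6M₀ab/L³ = -6·17·4·4/8³ = -51/16 kN
  M_B = M₀a(2b-a)/L² = 17·4·(2·4-4)/8² = 17/4 kN·m
Superposition: R_A = 9699/400 kN, M_A = 3829/100 kN·m, R_B = 14301/400 kN, M_B = -3831/100 kN·m

R_A = 9699/400 kN, M_A = 3829/100 kN·m, R_B = 14301/400 kN, M_B = -3831/100 kN·m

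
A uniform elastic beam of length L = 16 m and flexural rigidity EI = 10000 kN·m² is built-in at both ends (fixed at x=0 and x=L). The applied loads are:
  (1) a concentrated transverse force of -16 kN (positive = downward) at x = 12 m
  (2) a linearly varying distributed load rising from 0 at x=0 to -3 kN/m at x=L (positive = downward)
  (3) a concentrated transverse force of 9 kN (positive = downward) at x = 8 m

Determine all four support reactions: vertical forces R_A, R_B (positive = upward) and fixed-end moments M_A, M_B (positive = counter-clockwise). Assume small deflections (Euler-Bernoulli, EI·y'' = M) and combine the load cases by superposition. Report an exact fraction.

Load 1 — point force P=-16 kN at a=12 m (b=L-a=4):
  R_A = Pb²(3a+b)/L³ = (-16)·4²·(3·12+4)/16³ = -5/2 kN
  M_A = Pab²/L² = (-16)·12·4²/16² = -12 kN·m
  R_B = Pa²(a+3b)/L³ = (-16)·12²·(12+3·4)/16³ = -27/2 kN
  M_B = -Pa²b/L² = -(-16)·12²·4/16² = 36 kN·m
Load 2 — triangular load w₀=-3 kN/m (0→w₀ over full span):
  R_A = 3w₀L/20 = 3·(-3)·16/20 = -36/5 kN
  M_A = w₀L²/30 = (-3)·16²/30 = -128/5 kN·m
  R_B = 7w₀L/20 = 7·(-3)·16/20 = -84/5 kN
  M_B = -w₀L²/20 = -(-3)·16²/20 = 192/5 kN·m
Load 3 — point force P=9 kN at a=8 m (b=L-a=8):
  R_A = Pb²(3a+b)/L³ = 9·8²·(3·8+8)/16³ = 9/2 kN
  M_A = Pab²/L² = 9·8·8²/16² = 18 kN·m
  R_B = Pa²(a+3b)/L³ = 9·8²·(8+3·8)/16³ = 9/2 kN
  M_B = -Pa²b/L² = -9·8²·8/16² = -18 kN·m
Superposition: R_A = -26/5 kN, M_A = -98/5 kN·m, R_B = -129/5 kN, M_B = 282/5 kN·m

R_A = -26/5 kN, M_A = -98/5 kN·m, R_B = -129/5 kN, M_B = 282/5 kN·m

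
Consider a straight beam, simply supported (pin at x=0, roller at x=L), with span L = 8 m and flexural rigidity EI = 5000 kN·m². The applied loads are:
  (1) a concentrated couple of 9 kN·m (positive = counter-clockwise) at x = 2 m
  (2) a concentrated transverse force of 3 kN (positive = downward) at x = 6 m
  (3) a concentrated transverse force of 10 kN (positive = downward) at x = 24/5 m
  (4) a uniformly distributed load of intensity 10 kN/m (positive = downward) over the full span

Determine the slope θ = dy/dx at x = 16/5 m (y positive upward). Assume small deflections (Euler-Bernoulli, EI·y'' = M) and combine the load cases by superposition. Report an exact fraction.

θ(16/5) = -23687/1500000 rad

Load 1 — applied couple M₀=9 kN·m at a=2 m (b=L-a=6):
  θ_1 = (M₀x²/(2L)-M₀(x-a)+C₁)/EI  [x>a] with C₁=M₀(3b²-L²)/(6L)=33/4 = (9·(16/5)²/(2·8)-9·((16/5)-2)+(33/4))/5000 = 321/500000 rad
Load 2 — point force P=3 kN at a=6 m (b=L-a=2):
  θ_2 = -Pb(L²-b²-3x²)/(6LEI)  [x≤a] = -3·2·(8²-2²-3·(16/5)²)/(6·8·5000) = -183/250000 rad
Load 3 — point force P=10 kN at a=24/5 m (b=L-a=16/5):
  θ_3 = -Pb(L²-b²-3x²)/(6LEI)  [x≤a] = -10·(16/5)·(8²-(16/5)²-3·(16/5)²)/(6·8·5000) = -48/15625 rad
Load 4 — uniform load w=10 kN/m over full span:
  θ_4 = -w(L³-6Lx²+4x³)/(24EI) = -10·(8³-6·8·(16/5)²+4·(16/5)³)/(24·5000) = -592/46875 rad
Superposition: θ = Σ θ_i = -23687/1500000 rad ≈ -0.015791 rad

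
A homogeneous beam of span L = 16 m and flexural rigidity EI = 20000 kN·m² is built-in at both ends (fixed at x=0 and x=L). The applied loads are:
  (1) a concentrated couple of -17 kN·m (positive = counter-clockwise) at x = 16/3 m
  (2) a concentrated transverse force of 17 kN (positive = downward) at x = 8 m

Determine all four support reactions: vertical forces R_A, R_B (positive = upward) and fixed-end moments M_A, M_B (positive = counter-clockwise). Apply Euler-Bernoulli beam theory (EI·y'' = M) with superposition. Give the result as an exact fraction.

R_A = 85/12 kN, M_A = 34 kN·m, R_B = 119/12 kN, M_B = -119/3 kN·m

Load 1 — applied couple M₀=-17 kN·m at a=16/3 m (b=L-a=32/3):
  R_A = 6M₀ab/L³ = 6·(-17)·(16/3)·(32/3)/16³ = -17/12 kN
  M_A = M₀b(2a-b)/L² = (-17)·(32/3)·(2·(16/3)-(32/3))/16² = 0 kN·m
  R_B = -6M₀ab/L³ = -6·(-17)·(16/3)·(32/3)/16³ = 17/12 kN
  M_B = M₀a(2b-a)/L² = (-17)·(16/3)·(2·(32/3)-(16/3))/16² = -17/3 kN·m
Load 2 — point force P=17 kN at a=8 m (b=L-a=8):
  R_A = Pb²(3a+b)/L³ = 17·8²·(3·8+8)/16³ = 17/2 kN
  M_A = Pab²/L² = 17·8·8²/16² = 34 kN·m
  R_B = Pa²(a+3b)/L³ = 17·8²·(8+3·8)/16³ = 17/2 kN
  M_B = -Pa²b/L² = -17·8²·8/16² = -34 kN·m
Superposition: R_A = 85/12 kN, M_A = 34 kN·m, R_B = 119/12 kN, M_B = -119/3 kN·m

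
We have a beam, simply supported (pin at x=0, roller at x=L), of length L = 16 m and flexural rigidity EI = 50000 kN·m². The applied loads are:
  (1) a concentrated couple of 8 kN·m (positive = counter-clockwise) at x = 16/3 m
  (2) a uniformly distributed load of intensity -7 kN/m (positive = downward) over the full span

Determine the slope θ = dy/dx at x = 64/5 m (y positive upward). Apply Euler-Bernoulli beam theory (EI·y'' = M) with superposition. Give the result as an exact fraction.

Load 1 — applied couple M₀=8 kN·m at a=16/3 m (b=L-a=32/3):
  θ_1 = (M₀x²/(2L)-M₀(x-a)+C₁)/EI  [x>a] with C₁=M₀(3b²-L²)/(6L)=64/9 = (8·(64/5)²/(2·16)-8·((64/5)-(16/3))+(64/9))/50000 = -164/703125 rad
Load 2 — uniform load w=-7 kN/m over full span:
  θ_2 = -w(L³-6Lx²+4x³)/(24EI) = -(-7)·(16³-6·16·(64/5)²+4·(64/5)³)/(24·50000) = -7392/390625 rad
Superposition: θ = Σ θ_i = -67348/3515625 rad ≈ -0.019157 rad

θ(64/5) = -67348/3515625 rad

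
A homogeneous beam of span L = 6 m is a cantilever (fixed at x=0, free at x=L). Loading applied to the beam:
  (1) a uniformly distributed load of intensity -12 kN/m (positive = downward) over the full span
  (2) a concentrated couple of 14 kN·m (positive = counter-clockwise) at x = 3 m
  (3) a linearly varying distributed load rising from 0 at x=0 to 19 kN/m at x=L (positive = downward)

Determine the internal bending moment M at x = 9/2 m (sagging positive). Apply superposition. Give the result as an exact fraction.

M(9/2) = -195/32 kN·m

Load 1 — uniform load w=-12 kN/m over full span:
  M_1 = -w(L-x)²/2 = -(-12)·(6-(9/2))²/2 = 27/2 kN·m
Load 2 — applied couple M₀=14 kN·m at a=3 m (b=L-a=3):
  M_2 = 0  [x>a] = 0 kN·m
Load 3 — triangular load w₀=19 kN/m (0→w₀ over full span):
  M_3 = w₀Lx/2 - w₀L²/3 - w₀x³/(6L) = 19·6·(9/2)/2 - 19·6²/3 - 19·(9/2)³/(6·6) = -627/32 kN·m
Superposition: M = Σ M_i = -195/32 kN·m ≈ -6.093750 kN·m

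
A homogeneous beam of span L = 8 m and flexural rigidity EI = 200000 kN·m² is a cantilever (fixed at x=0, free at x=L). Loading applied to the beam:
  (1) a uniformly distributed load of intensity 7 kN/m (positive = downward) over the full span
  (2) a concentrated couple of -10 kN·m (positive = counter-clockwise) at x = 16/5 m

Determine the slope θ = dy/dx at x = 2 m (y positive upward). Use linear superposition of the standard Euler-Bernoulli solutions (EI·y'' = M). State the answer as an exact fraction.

θ(2) = -137/75000 rad

Load 1 — uniform load w=7 kN/m over full span:
  θ_1 = -wx(x²-3Lx+3L²)/(6EI) = -7·2·(2²-3·8·2+3·8²)/(6·200000) = -259/150000 rad
Load 2 — applied couple M₀=-10 kN·m at a=16/5 m (b=L-a=24/5):
  θ_2 = M₀x/EI  [x≤a] = (-10)·2/200000 = -1/10000 rad
Superposition: θ = Σ θ_i = -137/75000 rad ≈ -0.001827 rad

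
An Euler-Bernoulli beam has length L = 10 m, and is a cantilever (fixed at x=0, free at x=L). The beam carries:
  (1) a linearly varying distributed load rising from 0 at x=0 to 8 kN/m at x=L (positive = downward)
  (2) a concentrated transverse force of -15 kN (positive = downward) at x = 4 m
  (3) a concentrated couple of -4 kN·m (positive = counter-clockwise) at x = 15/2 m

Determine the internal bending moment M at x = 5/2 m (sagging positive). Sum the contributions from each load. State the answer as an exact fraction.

Load 1 — triangular load w₀=8 kN/m (0→w₀ over full span):
  M_1 = w₀Lx/2 - w₀L²/3 - w₀x³/(6L) = 8·10·(5/2)/2 - 8·10²/3 - 8·(5/2)³/(6·10) = -675/4 kN·m
Load 2 — point force P=-15 kN at a=4 m (b=L-a=6):
  M_2 = -P(a-x)  [x≤a] = -(-15)·(4-(5/2)) = 45/2 kN·m
Load 3 — applied couple M₀=-4 kN·m at a=15/2 m (b=L-a=5/2):
  M_3 = M₀  [x≤a] = (-4) = -4 kN·m
Superposition: M = Σ M_i = -601/4 kN·m ≈ -150.250000 kN·m

M(5/2) = -601/4 kN·m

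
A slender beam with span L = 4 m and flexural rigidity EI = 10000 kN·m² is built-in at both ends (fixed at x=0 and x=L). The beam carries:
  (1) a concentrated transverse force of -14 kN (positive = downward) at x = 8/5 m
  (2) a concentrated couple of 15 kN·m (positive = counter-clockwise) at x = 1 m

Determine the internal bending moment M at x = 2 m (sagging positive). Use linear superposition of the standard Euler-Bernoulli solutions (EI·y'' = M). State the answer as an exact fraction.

Load 1 — point force P=-14 kN at a=8/5 m (b=L-a=12/5):
  M_1 = Pa²(a+3b)(L-x)/L³ - Pa²b/L²  [x>a] = (-14)·(8/5)²·((8/5)+3·(12/5))·(4-2)/4³ - (-14)·(8/5)²·(12/5)/4² = -112/25 kN·m
Load 2 — applied couple M₀=15 kN·m at a=1 m (b=L-a=3):
  M_2 = R_Ax - M_A - M₀  [x>a] with R_A=135/32, M_A=-45/16 = (135/32)·2 - (-45/16) - 15 = -15/4 kN·m
Superposition: M = Σ M_i = -823/100 kN·m ≈ -8.230000 kN·m

M(2) = -823/100 kN·m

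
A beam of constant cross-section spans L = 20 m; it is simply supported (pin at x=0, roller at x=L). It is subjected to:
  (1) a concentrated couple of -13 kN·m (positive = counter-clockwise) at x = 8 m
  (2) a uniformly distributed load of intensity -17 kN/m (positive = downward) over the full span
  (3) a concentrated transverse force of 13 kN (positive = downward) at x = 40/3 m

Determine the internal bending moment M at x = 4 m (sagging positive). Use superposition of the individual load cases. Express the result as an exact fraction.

M(4) = -7939/15 kN·m

Load 1 — applied couple M₀=-13 kN·m at a=8 m (b=L-a=12):
  M_1 = M₀x/L  [x≤a] = (-13)·4/20 = -13/5 kN·m
Load 2 — uniform load w=-17 kN/m over full span:
  M_2 = wx(L-x)/2 = (-17)·4·(20-4)/2 = -544 kN·m
Load 3 — point force P=13 kN at a=40/3 m (b=L-a=20/3):
  M_3 = Pbx/L  [x≤a] = 13·(20/3)·4/20 = 52/3 kN·m
Superposition: M = Σ M_i = -7939/15 kN·m ≈ -529.266667 kN·m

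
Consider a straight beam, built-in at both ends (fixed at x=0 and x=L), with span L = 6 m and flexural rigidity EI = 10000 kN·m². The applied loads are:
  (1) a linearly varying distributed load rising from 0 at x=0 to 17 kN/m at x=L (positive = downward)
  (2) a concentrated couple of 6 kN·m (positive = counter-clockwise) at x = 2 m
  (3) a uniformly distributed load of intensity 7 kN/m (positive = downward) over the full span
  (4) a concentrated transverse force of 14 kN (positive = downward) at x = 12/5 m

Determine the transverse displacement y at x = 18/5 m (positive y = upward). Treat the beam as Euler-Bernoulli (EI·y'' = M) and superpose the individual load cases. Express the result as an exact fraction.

y(18/5) = -57081/9765625 m

Load 1 — triangular load w₀=17 kN/m (0→w₀ over full span):
  y_1 = -w₀x²(L-x)²(x+2L)/(120LEI) = -17·(18/5)²·(6-(18/5))²·((18/5)+2·6)/(120·6·10000) = -53703/19531250 m
Load 2 — applied couple M₀=6 kN·m at a=2 m (b=L-a=4):
  y_2 = (R_Ax³/6 - M_Ax²/2 - M₀(x-a)²/2)/EI  [x>a] with R_A=4/3, M_A=0 = ((4/3)·(18/5)³/6 - 0·(18/5)²/2 - 6·((18/5)-2)²/2)/10000 = 21/78125 m
Load 3 — uniform load w=7 kN/m over full span:
  y_3 = -wx²(L-x)²/(24EI) = -7·(18/5)²·(6-(18/5))²/(24·10000) = -1701/781250 m
Load 4 — point force P=14 kN at a=12/5 m (b=L-a=18/5):
  y_4 = -Pa²(L-x)²(3bL-(3b+a)(L-x))/(6L³EI)  [x>a] = -14·(12/5)²·(6-(18/5))²·(3·(18/5)·6-(3·(18/5)+(12/5))·(6-(18/5)))/(6·6³·10000) = -11592/9765625 m
Superposition: y = Σ y_i = -57081/9765625 m ≈ -0.005845 m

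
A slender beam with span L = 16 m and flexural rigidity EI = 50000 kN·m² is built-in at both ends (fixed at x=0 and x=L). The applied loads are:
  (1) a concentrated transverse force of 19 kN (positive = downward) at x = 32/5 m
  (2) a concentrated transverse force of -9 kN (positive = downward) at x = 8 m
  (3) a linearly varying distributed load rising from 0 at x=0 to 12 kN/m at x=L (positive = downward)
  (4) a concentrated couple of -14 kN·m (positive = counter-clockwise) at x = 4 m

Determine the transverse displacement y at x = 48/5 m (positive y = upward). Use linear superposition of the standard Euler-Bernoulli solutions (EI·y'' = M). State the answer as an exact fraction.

y(48/5) = -3402868/146484375 m

Load 1 — point force P=19 kN at a=32/5 m (b=L-a=48/5):
  y_1 = -Pa²(L-x)²(3bL-(3b+a)(L-x))/(6L³EI)  [x>a] = -19·(32/5)²·(16-(48/5))²·(3·(48/5)·16-(3·(48/5)+(32/5))·(16-(48/5)))/(6·16³·50000) = -894976/146484375 m
Load 2 — point force P=-9 kN at a=8 m (b=L-a=8):
  y_2 = -Pa²(L-x)²(3bL-(3b+a)(L-x))/(6L³EI)  [x>a] = -(-9)·8²·(16-(48/5))²·(3·8·16-(3·8+8)·(16-(48/5)))/(6·16³·50000) = 1344/390625 m
Load 3 — triangular load w₀=12 kN/m (0→w₀ over full span):
  y_3 = -w₀x²(L-x)²(x+2L)/(120LEI) = -12·(48/5)²·(16-(48/5))²·((48/5)+2·16)/(120·16·50000) = -958464/48828125 m
Load 4 — applied couple M₀=-14 kN·m at a=4 m (b=L-a=12):
  y_4 = (R_Ax³/6 - M_Ax²/2 - M₀(x-a)²/2)/EI  [x>a] with R_A=-63/64, M_A=21/8 = ((-63/64)·(48/5)³/6 - (21/8)·(48/5)²/2 - (-14)·((48/5)-4)²/2)/50000 = -364/390625 m
Superposition: y = Σ y_i = -3402868/146484375 m ≈ -0.023230 m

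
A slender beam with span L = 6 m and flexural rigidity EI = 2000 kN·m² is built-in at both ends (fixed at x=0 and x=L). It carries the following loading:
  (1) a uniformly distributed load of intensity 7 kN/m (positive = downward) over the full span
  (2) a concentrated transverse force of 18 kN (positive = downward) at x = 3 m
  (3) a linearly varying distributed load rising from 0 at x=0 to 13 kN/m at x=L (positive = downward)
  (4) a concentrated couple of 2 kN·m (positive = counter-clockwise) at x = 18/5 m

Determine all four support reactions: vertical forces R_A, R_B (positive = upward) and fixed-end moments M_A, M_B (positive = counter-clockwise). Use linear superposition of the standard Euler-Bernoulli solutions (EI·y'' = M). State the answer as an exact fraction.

R_A = 2109/50 kN, M_A = 2537/50 kN·m, R_B = 2841/50 kN, M_B = -2883/50 kN·m

Load 1 — uniform load w=7 kN/m over full span:
  R_A = wL/2 = 7·6/2 = 21 kN
  M_A = wL²/12 = 7·6²/12 = 21 kN·m
  R_B = wL/2 = 7·6/2 = 21 kN
  M_B = -wL²/12 = -7·6²/12 = -21 kN·m
Load 2 — point force P=18 kN at a=3 m (b=L-a=3):
  R_A = Pb²(3a+b)/L³ = 18·3²·(3·3+3)/6³ = 9 kN
  M_A = Pab²/L² = 18·3·3²/6² = 27/2 kN·m
  R_B = Pa²(a+3b)/L³ = 18·3²·(3+3·3)/6³ = 9 kN
  M_B = -Pa²b/L² = -18·3²·3/6² = -27/2 kN·m
Load 3 — triangular load w₀=13 kN/m (0→w₀ over full span):
  R_A = 3w₀L/20 = 3·13·6/20 = 117/10 kN
  M_A = w₀L²/30 = 13·6²/30 = 78/5 kN·m
  R_B = 7w₀L/20 = 7·13·6/20 = 273/10 kN
  M_B = -w₀L²/20 = -13·6²/20 = -117/5 kN·m
Load 4 — applied couple M₀=2 kN·m at a=18/5 m (b=L-a=12/5):
  R_A = 6M₀ab/L³ = 6·2·(18/5)·(12/5)/6³ = 12/25 kN
  M_A = M₀b(2a-b)/L² = 2·(12/5)·(2·(18/5)-(12/5))/6² = 16/25 kN·m
  R_B = -6M₀ab/L³ = -6·2·(18/5)·(12/5)/6³ = -12/25 kN
  M_B = M₀a(2b-a)/L² = 2·(18/5)·(2·(12/5)-(18/5))/6² = 6/25 kN·m
Superposition: R_A = 2109/50 kN, M_A = 2537/50 kN·m, R_B = 2841/50 kN, M_B = -2883/50 kN·m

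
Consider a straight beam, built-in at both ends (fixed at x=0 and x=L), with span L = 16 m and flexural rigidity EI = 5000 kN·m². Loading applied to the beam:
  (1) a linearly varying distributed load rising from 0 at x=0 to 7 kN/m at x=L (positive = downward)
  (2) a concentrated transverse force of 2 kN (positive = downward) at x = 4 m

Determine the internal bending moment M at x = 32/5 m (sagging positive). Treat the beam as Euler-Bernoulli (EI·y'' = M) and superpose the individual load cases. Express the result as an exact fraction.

M(32/5) = 7543/250 kN·m

Load 1 — triangular load w₀=7 kN/m (0→w₀ over full span):
  M_1 = 3w₀Lx/20 - w₀L²/30 - w₀x³/(6L) = 3·7·16·(32/5)/20 - 7·16²/30 - 7·(32/5)³/(6·16) = 3584/125 kN·m
Load 2 — point force P=2 kN at a=4 m (b=L-a=12):
  M_2 = Pa²(a+3b)(L-x)/L³ - Pa²b/L²  [x>a] = 2·4²·(4+3·12)·(16-(32/5))/16³ - 2·4²·12/16² = 3/2 kN·m
Superposition: M = Σ M_i = 7543/250 kN·m ≈ 30.172000 kN·m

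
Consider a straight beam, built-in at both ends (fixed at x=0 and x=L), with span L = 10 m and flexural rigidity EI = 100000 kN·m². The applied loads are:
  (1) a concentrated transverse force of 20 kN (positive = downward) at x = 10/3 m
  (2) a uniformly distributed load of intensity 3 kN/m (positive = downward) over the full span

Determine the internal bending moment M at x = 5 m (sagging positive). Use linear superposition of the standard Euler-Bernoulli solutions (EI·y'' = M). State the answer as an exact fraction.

M(5) = 425/18 kN·m

Load 1 — point force P=20 kN at a=10/3 m (b=L-a=20/3):
  M_1 = Pa²(a+3b)(L-x)/L³ - Pa²b/L²  [x>a] = 20·(10/3)²·((10/3)+3·(20/3))·(10-5)/10³ - 20·(10/3)²·(20/3)/10² = 100/9 kN·m
Load 2 — uniform load w=3 kN/m over full span:
  M_2 = wLx/2 - wL²/12 - wx²/2 = 3·10·5/2 - 3·10²/12 - 3·5²/2 = 25/2 kN·m
Superposition: M = Σ M_i = 425/18 kN·m ≈ 23.611111 kN·m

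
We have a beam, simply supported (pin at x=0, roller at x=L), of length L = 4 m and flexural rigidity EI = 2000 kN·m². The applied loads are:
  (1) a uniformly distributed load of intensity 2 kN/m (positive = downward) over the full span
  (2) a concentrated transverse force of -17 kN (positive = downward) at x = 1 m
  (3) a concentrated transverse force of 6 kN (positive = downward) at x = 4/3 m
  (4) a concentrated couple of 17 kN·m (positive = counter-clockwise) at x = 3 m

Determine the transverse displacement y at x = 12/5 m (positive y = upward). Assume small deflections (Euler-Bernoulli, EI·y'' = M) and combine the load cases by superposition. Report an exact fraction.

Load 1 — uniform load w=2 kN/m over full span:
  y_1 = -wx(L³-2Lx²+x³)/(24EI) = -2·(12/5)·(4³-2·4·(12/5)²+(12/5)³)/(24·2000) = -248/78125 m
Load 2 — point force P=-17 kN at a=1 m (b=L-a=3):
  y_2 = -Pa(L-x)(2Lx-a²-x²)/(6LEI)  [x>a] = -(-17)·1·(4-(12/5))·(2·4·(12/5)-1²-(12/5)²)/(6·4·2000) = 5287/750000 m
Load 3 — point force P=6 kN at a=4/3 m (b=L-a=8/3):
  y_3 = -Pa(L-x)(2Lx-a²-x²)/(6LEI)  [x>a] = -6·(4/3)·(4-(12/5))·(2·4·(12/5)-(4/3)²-(12/5)²)/(6·4·2000) = -1312/421875 m
Load 4 — applied couple M₀=17 kN·m at a=3 m (b=L-a=1):
  y_4 = (M₀x³/(6L)+C₁x)/EI  [x≤a] with C₁=M₀(3b²-L²)/(6L)=-221/24 = (17·(12/5)³/(6·4)+(-221/24)·(12/5))/2000 = -3077/500000 m
Superposition: y = Σ y_i = -363757/67500000 m ≈ -0.005389 m

y(12/5) = -363757/67500000 m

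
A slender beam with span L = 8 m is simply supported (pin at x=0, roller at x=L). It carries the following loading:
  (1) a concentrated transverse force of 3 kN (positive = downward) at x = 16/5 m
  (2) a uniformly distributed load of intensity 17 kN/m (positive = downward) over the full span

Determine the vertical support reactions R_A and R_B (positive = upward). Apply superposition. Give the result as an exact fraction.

R_A = 349/5 kN, R_B = 346/5 kN

Load 1 — point force P=3 kN at a=16/5 m (b=L-a=24/5):
  R_A = Pb/L = 3·(24/5)/8 = 9/5 kN
  R_B = Pa/L = 3·(16/5)/8 = 6/5 kN
Load 2 — uniform load w=17 kN/m over full span:
  R_A = wL/2 = 17·8/2 = 68 kN
  R_B = wL/2 = 17·8/2 = 68 kN
Superposition: R_A = 349/5 kN, R_B = 346/5 kN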